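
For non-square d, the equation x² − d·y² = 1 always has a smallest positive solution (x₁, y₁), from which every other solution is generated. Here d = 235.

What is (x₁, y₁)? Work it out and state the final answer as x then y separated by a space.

√235 = [15; 3,30, …], period ℓ=2 (even) → k=1
a_0=15:  p_0=15·1+0=15,  q_0=15·0+1=1
a_1=3:  p_1=3·15+1=46,  q_1=3·1+0=3
→ (46, 3).  Check: 46²=2116, 235·3²=2115, difference 1.

46 3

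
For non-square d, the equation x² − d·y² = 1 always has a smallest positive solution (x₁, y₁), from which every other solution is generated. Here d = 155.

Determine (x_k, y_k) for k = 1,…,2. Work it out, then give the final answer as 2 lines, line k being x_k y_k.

d=155: √d = [12; 2,4,2,24] (ℓ=4, even), read p_3/q_3
i=0: a=12 ⇒ p=12, q=1
i=1: a=2 ⇒ p=25, q=2
i=2: a=4 ⇒ p=112, q=9
i=3: a=2 ⇒ p=249, q=20
fundamental: x₁=249, y₁=20  (since 62001 − 155·400 = 1)
n=2: (249,20)∘(249,20) = (249·249+155·20·20, 249·20+20·249) = (124001,9960)

249 20
124001 9960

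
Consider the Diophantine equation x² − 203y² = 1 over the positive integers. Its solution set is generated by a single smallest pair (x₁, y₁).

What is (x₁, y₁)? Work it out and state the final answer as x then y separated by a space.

57 4

d=203: √d = [14; 4,28] (ℓ=2, even), read p_1/q_1
a_0=14:  p_0=14·1+0=14,  q_0=14·0+1=1
a_1=4:  p_1=4·14+1=57,  q_1=4·1+0=4
fundamental: x₁=57, y₁=4  (since 3249 − 203·16 = 1)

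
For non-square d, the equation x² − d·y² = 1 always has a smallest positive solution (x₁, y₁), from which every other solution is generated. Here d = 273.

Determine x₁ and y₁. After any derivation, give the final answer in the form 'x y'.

√273 = [16; 1,1,10,1,1,32, …], period ℓ=6 (even) → k=5
step 0: (16, 1)  from 16·(1,0) + (0,1)
step 1: (17, 1)  from 1·(16,1) + (1,0)
…
step 3: (347, 21)  from 10·(33,2) + (17,1)
step 4: (380, 23)  from 1·(347,21) + (33,2)
step 5: (727, 44)  from 1·(380,23) + (347,21)
→ (727, 44).  Check: 727²=528529, 273·44²=528528, difference 1.

727 44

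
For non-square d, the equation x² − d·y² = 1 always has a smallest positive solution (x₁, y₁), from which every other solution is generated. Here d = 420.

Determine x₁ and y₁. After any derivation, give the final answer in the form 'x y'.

√420 → a₀=20, period (2,40); ℓ=2 even so k=1
i=0: a=20 ⇒ p=20, q=1
i=1: a=2 ⇒ p=41, q=2
→ (41, 2).  Check: 41²=1681, 420·2²=1680, difference 1.

41 2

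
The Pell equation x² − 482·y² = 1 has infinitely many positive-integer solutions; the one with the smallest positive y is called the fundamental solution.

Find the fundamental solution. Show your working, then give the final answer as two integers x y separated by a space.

483 22

√482 → a₀=21, period (1,20,1,42); ℓ=4 even so k=3
step 0: (21, 1)  from 21·(1,0) + (0,1)
step 1: (22, 1)  from 1·(21,1) + (1,0)
step 2: (461, 21)  from 20·(22,1) + (21,1)
step 3: (483, 22)  from 1·(461,21) + (22,1)
(x₁, y₁) = (483, 22);  483² − 482·22² = 1 ✓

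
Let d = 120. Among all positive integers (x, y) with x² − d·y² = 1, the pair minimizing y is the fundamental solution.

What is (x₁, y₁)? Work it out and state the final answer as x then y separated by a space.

√120 = [10; 1,20, …], period ℓ=2 (even) → k=1
step 0: (10, 1)  from 10·(1,0) + (0,1)
step 1: (11, 1)  from 1·(10,1) + (1,0)
(x₁, y₁) = (11, 1);  11² − 120·1² = 1 ✓

11 1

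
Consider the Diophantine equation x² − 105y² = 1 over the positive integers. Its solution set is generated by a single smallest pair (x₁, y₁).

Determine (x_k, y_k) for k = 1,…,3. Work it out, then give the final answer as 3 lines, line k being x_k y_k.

41 4
3361 328
275561 26892

d=105: √d = [10; 4,20] (ℓ=2, even), read p_1/q_1
a_0=10:  p_0=10·1+0=10,  q_0=10·0+1=1
a_1=4:  p_1=4·10+1=41,  q_1=4·1+0=4
(x₁, y₁) = (41, 4);  41² − 105·4² = 1 ✓
(41+4√105)^2 = 3361 + 328√105
(41+4√105)^3 = 275561 + 26892√105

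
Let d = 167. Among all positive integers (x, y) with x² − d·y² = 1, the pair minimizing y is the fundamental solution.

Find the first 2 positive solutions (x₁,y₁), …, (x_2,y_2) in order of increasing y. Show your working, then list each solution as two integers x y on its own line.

168 13
56447 4368

d=167: √d = [12; 1,11,1,24] (ℓ=4, even), read p_3/q_3
k=0  a_k=12  p_k/q_k = 12/1
k=1  a_k=1  p_k/q_k = 13/1
k=2  a_k=11  p_k/q_k = 155/12
k=3  a_k=1  p_k/q_k = 168/13
(x₁, y₁) = (168, 13);  168² − 167·13² = 1 ✓
n=2: (168,13)∘(168,13) = (168·168+167·13·13, 168·13+13·168) = (56447,4368)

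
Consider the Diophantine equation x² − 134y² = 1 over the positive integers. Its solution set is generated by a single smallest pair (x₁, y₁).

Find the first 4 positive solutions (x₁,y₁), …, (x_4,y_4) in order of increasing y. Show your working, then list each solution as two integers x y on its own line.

d=134: √d = [11; 1,1,2,1,3,…,1,1,22] (ℓ=14, even), read p_13/q_13
i=0: a=11 ⇒ p=11, q=1
…
i=2: a=1 ⇒ p=23, q=2
…
i=4: a=1 ⇒ p=81, q=7
…
i=10: a=1 ⇒ p=22133, q=1912
…
i=12: a=1 ⇒ p=84029, q=7259
i=13: a=1 ⇒ p=145925, q=12606
→ (145925, 12606).  Check: 145925²=21294105625, 134·12606²=21294105624, difference 1.
n=2: (145925,12606)∘(145925,12606) = (145925·145925+134·12606·12606, 145925·12606+12606·145925) = (42588211249,3679061100)
n=3: (42588211249,3679061100)∘(145925,12606) = (145925·42588211249+134·12606·3679061100, 145925·3679061100+12606·42588211249) = (12429369452874725,1073733982022394)
n=4: (12429369452874725,1073733982022394)∘(145925,12606) = (145925·12429369452874725+134·12606·1073733982022394, 145925·1073733982022394+12606·12429369452874725) = (3627511474778900280001,313369262649556627800)

145925 12606
42588211249 3679061100
12429369452874725 1073733982022394
3627511474778900280001 313369262649556627800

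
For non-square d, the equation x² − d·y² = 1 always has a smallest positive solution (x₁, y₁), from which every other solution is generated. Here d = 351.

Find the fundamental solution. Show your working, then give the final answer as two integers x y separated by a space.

d=351: √d = [18; 1,2,1,3,2,2,2,3,1,2,1,36] (ℓ=12, even), read p_11/q_11
step 0: (18, 1)  from 18·(1,0) + (0,1)
…
step 2: (56, 3)  from 2·(19,1) + (18,1)
…
step 10: (45882, 2449)  from 2·(16543,883) + (12796,683)
step 11: (62425, 3332)  from 1·(45882,2449) + (16543,883)
→ (62425, 3332).  Check: 62425²=3896880625, 351·3332²=3896880624, difference 1.

62425 3332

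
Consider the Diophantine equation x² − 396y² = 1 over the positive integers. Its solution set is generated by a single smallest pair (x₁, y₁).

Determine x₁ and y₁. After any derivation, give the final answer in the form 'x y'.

[19; 1,8,1,38] for √396; ℓ=4 ⇒ convergent index 3
step 0: (19, 1)  from 19·(1,0) + (0,1)
…
step 2: (179, 9)  from 8·(20,1) + (19,1)
step 3: (199, 10)  from 1·(179,9) + (20,1)
fundamental: x₁=199, y₁=10  (since 39601 − 396·100 = 1)

199 10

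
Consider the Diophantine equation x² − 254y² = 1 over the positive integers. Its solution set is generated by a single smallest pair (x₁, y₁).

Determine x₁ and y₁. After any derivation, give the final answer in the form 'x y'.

255 16

√254 = [15; 1,14,1,30, …], period ℓ=4 (even) → k=3
k=0  a_k=15  p_k/q_k = 15/1
k=1  a_k=1  p_k/q_k = 16/1
k=2  a_k=14  p_k/q_k = 239/15
k=3  a_k=1  p_k/q_k = 255/16
→ (255, 16).  Check: 255²=65025, 254·16²=65024, difference 1.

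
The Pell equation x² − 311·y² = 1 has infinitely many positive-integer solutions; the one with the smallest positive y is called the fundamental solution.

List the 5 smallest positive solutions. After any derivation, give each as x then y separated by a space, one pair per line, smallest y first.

16883880 957397
570130807708799 32329152120720
19252040283316857636360 1091683049815963029803
650098275797375082487964044801 36863691222253451430108430560
21952362553539551163393489436611779400 1244804277907160115380508441163715797

[17; 1,1,1,2,1,…,1,1,34] for √311; ℓ=16 ⇒ convergent index 15
k=0  a_k=17  p_k/q_k = 17/1
k=1  a_k=1  p_k/q_k = 18/1
…
k=3  a_k=1  p_k/q_k = 53/3
…
k=6  a_k=6  p_k/q_k = 1305/74
…
k=9  a_k=3  p_k/q_k = 217583/12338
k=10  a_k=6  p_k/q_k = 1376656/78063
…
k=12  a_k=2  p_k/q_k = 4565134/258865
…
k=14  a_k=1  p_k/q_k = 10724507/608131
k=15  a_k=1  p_k/q_k = 16883880/957397
→ (16883880, 957397).  Check: 16883880²=285065403854400, 311·957397²=285065403854399, difference 1.
(16883880+957397√311)^2 = 570130807708799 + 32329152120720√311
(16883880+957397√311)^3 = 19252040283316857636360 + 1091683049815963029803√311
(16883880+957397√311)^4 = 650098275797375082487964044801 + 36863691222253451430108430560√311
(16883880+957397√311)^5 = 21952362553539551163393489436611779400 + 1244804277907160115380508441163715797√311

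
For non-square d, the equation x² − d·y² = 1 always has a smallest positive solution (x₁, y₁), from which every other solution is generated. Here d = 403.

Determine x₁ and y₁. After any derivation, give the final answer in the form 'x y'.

669878 33369

√403 → a₀=20, period (13,2,1,3,1,3,1,2,13,40); ℓ=10 even so k=9
step 0: (20, 1)  from 20·(1,0) + (0,1)
…
step 3: (803, 40)  from 1·(542,27) + (261,13)
…
step 5: (3754, 187)  from 1·(2951,147) + (803,40)
step 6: (14213, 708)  from 3·(3754,187) + (2951,147)
…
step 8: (50147, 2498)  from 2·(17967,895) + (14213,708)
step 9: (669878, 33369)  from 13·(50147,2498) + (17967,895)
(x₁, y₁) = (669878, 33369);  669878² − 403·33369² = 1 ✓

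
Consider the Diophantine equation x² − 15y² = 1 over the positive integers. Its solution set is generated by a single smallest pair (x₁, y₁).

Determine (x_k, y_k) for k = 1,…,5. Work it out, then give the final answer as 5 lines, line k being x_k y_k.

[3; 1,6] for √15; ℓ=2 ⇒ convergent index 1
i=0: a=3 ⇒ p=3, q=1
i=1: a=1 ⇒ p=4, q=1
(x₁, y₁) = (4, 1);  4² − 15·1² = 1 ✓
k=2:  x_2 = 4·4+15·1·1 = 31,  y_2 = 4·1+1·4 = 8
k=3:  x_3 = 4·31+15·1·8 = 244,  y_3 = 4·8+1·31 = 63
k=4:  x_4 = 4·244+15·1·63 = 1921,  y_4 = 4·63+1·244 = 496
k=5:  x_5 = 4·1921+15·1·496 = 15124,  y_5 = 4·496+1·1921 = 3905

4 1
31 8
244 63
1921 496
15124 3905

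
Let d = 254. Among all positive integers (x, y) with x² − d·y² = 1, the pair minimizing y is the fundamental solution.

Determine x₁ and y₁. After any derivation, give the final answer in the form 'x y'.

√254 = [15; 1,14,1,30, …], period ℓ=4 (even) → k=3
a_0=15:  p_0=15·1+0=15,  q_0=15·0+1=1
a_1=1:  p_1=1·15+1=16,  q_1=1·1+0=1
a_2=14:  p_2=14·16+15=239,  q_2=14·1+1=15
a_3=1:  p_3=1·239+16=255,  q_3=1·15+1=16
→ (255, 16).  Check: 255²=65025, 254·16²=65024, difference 1.

255 16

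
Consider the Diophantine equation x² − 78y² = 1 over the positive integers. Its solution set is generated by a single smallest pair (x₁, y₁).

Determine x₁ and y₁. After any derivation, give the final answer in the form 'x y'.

53 6

[8; 1,4,1,16] for √78; ℓ=4 ⇒ convergent index 3
i=0: a=8 ⇒ p=8, q=1
i=1: a=1 ⇒ p=9, q=1
i=2: a=4 ⇒ p=44, q=5
i=3: a=1 ⇒ p=53, q=6
→ (53, 6).  Check: 53²=2809, 78·6²=2808, difference 1.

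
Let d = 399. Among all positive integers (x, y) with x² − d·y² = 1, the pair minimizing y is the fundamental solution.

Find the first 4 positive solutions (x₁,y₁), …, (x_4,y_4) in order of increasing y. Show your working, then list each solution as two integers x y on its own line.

20 1
799 40
31940 1599
1276801 63920

d=399: √d = [19; 1,38] (ℓ=2, even), read p_1/q_1
a_0=19:  p_0=19·1+0=19,  q_0=19·0+1=1
a_1=1:  p_1=1·19+1=20,  q_1=1·1+0=1
(x₁, y₁) = (20, 1);  20² − 399·1² = 1 ✓
n=2: (20,1)∘(20,1) = (20·20+399·1·1, 20·1+1·20) = (799,40)
n=3: (799,40)∘(20,1) = (20·799+399·1·40, 20·40+1·799) = (31940,1599)
n=4: (31940,1599)∘(20,1) = (20·31940+399·1·1599, 20·1599+1·31940) = (1276801,63920)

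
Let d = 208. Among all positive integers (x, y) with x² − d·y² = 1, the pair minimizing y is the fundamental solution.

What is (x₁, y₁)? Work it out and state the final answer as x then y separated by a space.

√208 → a₀=14, period (2,2,1,2,2,28); ℓ=6 even so k=5
i=0: a=14 ⇒ p=14, q=1
…
i=2: a=2 ⇒ p=72, q=5
…
i=4: a=2 ⇒ p=274, q=19
i=5: a=2 ⇒ p=649, q=45
(x₁, y₁) = (649, 45);  649² − 208·45² = 1 ✓

649 45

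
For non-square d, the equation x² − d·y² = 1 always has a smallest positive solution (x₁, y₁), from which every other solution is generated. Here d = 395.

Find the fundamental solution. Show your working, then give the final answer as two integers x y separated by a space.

159 8

√395 → a₀=19, period (1,6,1,38); ℓ=4 even so k=3
a_0=19:  p_0=19·1+0=19,  q_0=19·0+1=1
a_1=1:  p_1=1·19+1=20,  q_1=1·1+0=1
a_2=6:  p_2=6·20+19=139,  q_2=6·1+1=7
a_3=1:  p_3=1·139+20=159,  q_3=1·7+1=8
(x₁, y₁) = (159, 8);  159² − 395·8² = 1 ✓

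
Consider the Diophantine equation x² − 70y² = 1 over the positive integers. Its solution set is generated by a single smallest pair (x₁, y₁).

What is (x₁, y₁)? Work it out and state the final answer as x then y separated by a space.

√70 = [8; 2,1,2,1,2,16, …], period ℓ=6 (even) → k=5
k=0  a_k=8  p_k/q_k = 8/1
k=1  a_k=2  p_k/q_k = 17/2
…
k=4  a_k=1  p_k/q_k = 92/11
k=5  a_k=2  p_k/q_k = 251/30
fundamental: x₁=251, y₁=30  (since 63001 − 70·900 = 1)

251 30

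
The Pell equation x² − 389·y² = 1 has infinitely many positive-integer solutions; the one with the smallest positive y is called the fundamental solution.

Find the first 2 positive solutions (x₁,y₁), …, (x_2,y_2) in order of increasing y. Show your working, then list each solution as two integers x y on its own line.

d=389: √d = [19; 1,2,1,1,1,1,2,1,38] (ℓ=9, odd), read p_17/q_17
k=0  a_k=19  p_k/q_k = 19/1
…
k=2  a_k=2  p_k/q_k = 59/3
k=3  a_k=1  p_k/q_k = 79/4
k=4  a_k=1  p_k/q_k = 138/7
k=5  a_k=1  p_k/q_k = 217/11
…
k=7  a_k=2  p_k/q_k = 927/47
…
k=10  a_k=1  p_k/q_k = 50925/2582
…
k=12  a_k=1  p_k/q_k = 202418/10263
k=13  a_k=1  p_k/q_k = 353911/17944
k=14  a_k=1  p_k/q_k = 556329/28207
k=15  a_k=1  p_k/q_k = 910240/46151
k=16  a_k=2  p_k/q_k = 2376809/120509
k=17  a_k=1  p_k/q_k = 3287049/166660
→ (3287049, 166660).  Check: 3287049²=10804691128401, 389·166660²=10804691128400, difference 1.
k=2:  x_2 = 3287049·3287049+389·166660·166660 = 21609382256801,  y_2 = 3287049·166660+166660·3287049 = 1095639172680

3287049 166660
21609382256801 1095639172680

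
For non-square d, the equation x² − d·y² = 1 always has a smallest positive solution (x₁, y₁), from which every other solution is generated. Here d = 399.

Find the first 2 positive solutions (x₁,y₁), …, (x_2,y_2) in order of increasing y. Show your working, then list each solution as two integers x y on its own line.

20 1
799 40

d=399: √d = [19; 1,38] (ℓ=2, even), read p_1/q_1
i=0: a=19 ⇒ p=19, q=1
i=1: a=1 ⇒ p=20, q=1
(x₁, y₁) = (20, 1);  20² − 399·1² = 1 ✓
n=2: (20,1)∘(20,1) = (20·20+399·1·1, 20·1+1·20) = (799,40)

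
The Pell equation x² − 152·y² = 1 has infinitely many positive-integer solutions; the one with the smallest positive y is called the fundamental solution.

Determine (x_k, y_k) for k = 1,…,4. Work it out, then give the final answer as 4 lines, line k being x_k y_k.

[12; 3,24] for √152; ℓ=2 ⇒ convergent index 1
k=0  a_k=12  p_k/q_k = 12/1
k=1  a_k=3  p_k/q_k = 37/3
→ (37, 3).  Check: 37²=1369, 152·3²=1368, difference 1.
n=2: (37,3)∘(37,3) = (37·37+152·3·3, 37·3+3·37) = (2737,222)
n=3: (2737,222)∘(37,3) = (37·2737+152·3·222, 37·222+3·2737) = (202501,16425)
n=4: (202501,16425)∘(37,3) = (37·202501+152·3·16425, 37·16425+3·202501) = (14982337,1215228)

37 3
2737 222
202501 16425
14982337 1215228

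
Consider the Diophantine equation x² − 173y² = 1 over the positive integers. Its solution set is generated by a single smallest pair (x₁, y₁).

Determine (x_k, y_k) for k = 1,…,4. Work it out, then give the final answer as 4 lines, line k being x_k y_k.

d=173: √d = [13; 6,1,1,6,26] (ℓ=5, odd), read p_9/q_9
i=0: a=13 ⇒ p=13, q=1
…
i=7: a=1 ⇒ p=205791, q=15646
i=8: a=1 ⇒ p=382343, q=29069
i=9: a=6 ⇒ p=2499849, q=190060
→ (2499849, 190060).  Check: 2499849²=6249245022801, 173·190060²=6249245022800, difference 1.
(2499849+190060√173)^2 = 12498490045601 + 950242601880√173
(2499849+190060√173)^3 = 62488675684008728649 + 4750926036134042180√173
(2499849+190060√173)^4 = 312424506839974574118902401 + 23753195401006348176659760√173

2499849 190060
12498490045601 950242601880
62488675684008728649 4750926036134042180
312424506839974574118902401 23753195401006348176659760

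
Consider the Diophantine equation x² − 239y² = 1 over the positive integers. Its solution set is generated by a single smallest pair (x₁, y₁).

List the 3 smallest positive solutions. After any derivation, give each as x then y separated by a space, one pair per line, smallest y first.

d=239: √d = [15; 2,5,1,2,4,15,4,2,1,5,2,30] (ℓ=12, even), read p_11/q_11
i=0: a=15 ⇒ p=15, q=1
i=1: a=2 ⇒ p=31, q=2
…
i=3: a=1 ⇒ p=201, q=13
…
i=8: a=2 ⇒ p=346141, q=22390
i=9: a=1 ⇒ p=500258, q=32359
i=10: a=5 ⇒ p=2847431, q=184185
i=11: a=2 ⇒ p=6195120, q=400729
→ (6195120, 400729).  Check: 6195120²=38379511814400, 239·400729²=38379511814399, difference 1.
k=2:  x_2 = 6195120·6195120+239·400729·400729 = 76759023628799,  y_2 = 6195120·400729+400729·6195120 = 4965128484960
k=3:  x_3 = 6195120·76759023628799+239·400729·4965128484960 = 951062724926484326640,  y_3 = 6195120·4965128484960+400729·76759023628799 = 61519133559490389671

6195120 400729
76759023628799 4965128484960
951062724926484326640 61519133559490389671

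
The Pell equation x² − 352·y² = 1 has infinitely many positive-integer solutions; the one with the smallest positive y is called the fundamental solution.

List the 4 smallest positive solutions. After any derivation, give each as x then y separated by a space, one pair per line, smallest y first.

√352 → a₀=18, period (1,3,5,9,5,3,1,36); ℓ=8 even so k=7
step 0: (18, 1)  from 18·(1,0) + (0,1)
step 1: (19, 1)  from 1·(18,1) + (1,0)
step 2: (75, 4)  from 3·(19,1) + (18,1)
…
step 4: (3621, 193)  from 9·(394,21) + (75,4)
…
step 6: (59118, 3151)  from 3·(18499,986) + (3621,193)
step 7: (77617, 4137)  from 1·(59118,3151) + (18499,986)
fundamental: x₁=77617, y₁=4137  (since 6024398689 − 352·17114769 = 1)
(x_2, y_2) = (77617·77617 + 352·4137·4137, 77617·4137 + 4137·77617) = (12048797377, 642203058)
(x_3, y_3) = (77617·12048797377 + 352·4137·642203058, 77617·642203058 + 4137·12048797377) = (1870383011943601, 99691749501435)
(x_4, y_4) = (77617·1870383011943601 + 352·4137·99691749501435, 77617·99691749501435 + 4137·1870383011943601) = (290347036464004160257, 15475549041463557732)

77617 4137
12048797377 642203058
1870383011943601 99691749501435
290347036464004160257 15475549041463557732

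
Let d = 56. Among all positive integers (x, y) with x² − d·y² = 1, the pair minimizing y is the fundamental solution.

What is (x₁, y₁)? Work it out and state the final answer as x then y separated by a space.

15 2

√56 → a₀=7, period (2,14); ℓ=2 even so k=1
step 0: (7, 1)  from 7·(1,0) + (0,1)
step 1: (15, 2)  from 2·(7,1) + (1,0)
→ (15, 2).  Check: 15²=225, 56·2²=224, difference 1.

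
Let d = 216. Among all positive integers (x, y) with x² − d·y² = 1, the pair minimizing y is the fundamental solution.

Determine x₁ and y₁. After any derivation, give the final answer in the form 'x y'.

[14; 1,2,3,2,1,28] for √216; ℓ=6 ⇒ convergent index 5
k=0  a_k=14  p_k/q_k = 14/1
…
k=2  a_k=2  p_k/q_k = 44/3
…
k=4  a_k=2  p_k/q_k = 338/23
k=5  a_k=1  p_k/q_k = 485/33
(x₁, y₁) = (485, 33);  485² − 216·33² = 1 ✓

485 33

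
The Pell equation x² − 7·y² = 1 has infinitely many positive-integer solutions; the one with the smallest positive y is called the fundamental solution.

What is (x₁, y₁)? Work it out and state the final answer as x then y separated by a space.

√7 → a₀=2, period (1,1,1,4); ℓ=4 even so k=3
i=0: a=2 ⇒ p=2, q=1
i=1: a=1 ⇒ p=3, q=1
i=2: a=1 ⇒ p=5, q=2
i=3: a=1 ⇒ p=8, q=3
→ (8, 3).  Check: 8²=64, 7·3²=63, difference 1.

8 3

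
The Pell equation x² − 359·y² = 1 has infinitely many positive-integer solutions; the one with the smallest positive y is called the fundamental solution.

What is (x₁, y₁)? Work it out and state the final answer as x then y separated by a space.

360 19

√359 = [18; 1,17,1,36, …], period ℓ=4 (even) → k=3
step 0: (18, 1)  from 18·(1,0) + (0,1)
step 1: (19, 1)  from 1·(18,1) + (1,0)
step 2: (341, 18)  from 17·(19,1) + (18,1)
step 3: (360, 19)  from 1·(341,18) + (19,1)
(x₁, y₁) = (360, 19);  360² − 359·19² = 1 ✓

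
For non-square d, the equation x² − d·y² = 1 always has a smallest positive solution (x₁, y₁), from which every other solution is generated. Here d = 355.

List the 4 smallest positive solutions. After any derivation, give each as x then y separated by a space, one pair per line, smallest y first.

954809 50676
1823320452961 96771801768
3481845556741524089 184797174548553948
6648994948371812427335041 352892010866963721270096

√355 → a₀=18, period (1,5,3,3,1,6,1,3,3,5,1,36); ℓ=12 even so k=11
step 0: (18, 1)  from 18·(1,0) + (0,1)
step 1: (19, 1)  from 1·(18,1) + (1,0)
step 2: (113, 6)  from 5·(19,1) + (18,1)
step 3: (358, 19)  from 3·(113,6) + (19,1)
step 4: (1187, 63)  from 3·(358,19) + (113,6)
step 5: (1545, 82)  from 1·(1187,63) + (358,19)
…
step 7: (12002, 637)  from 1·(10457,555) + (1545,82)
…
step 10: (803418, 42641)  from 5·(151391,8035) + (46463,2466)
step 11: (954809, 50676)  from 1·(803418,42641) + (151391,8035)
fundamental: x₁=954809, y₁=50676  (since 911660226481 − 355·2568056976 = 1)
(x_2, y_2) = (954809·954809 + 355·50676·50676, 954809·50676 + 50676·954809) = (1823320452961, 96771801768)
(x_3, y_3) = (954809·1823320452961 + 355·50676·96771801768, 954809·96771801768 + 50676·1823320452961) = (3481845556741524089, 184797174548553948)
(x_4, y_4) = (954809·3481845556741524089 + 355·50676·184797174548553948, 954809·184797174548553948 + 50676·3481845556741524089) = (6648994948371812427335041, 352892010866963721270096)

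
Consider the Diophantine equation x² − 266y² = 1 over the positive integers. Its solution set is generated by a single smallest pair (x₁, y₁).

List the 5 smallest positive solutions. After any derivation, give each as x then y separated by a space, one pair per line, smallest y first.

685 42
938449 57540
1285674445 78829758
1761373051201 107996710920
2413079794470925 147955415130642

√266 = [16; 3,4,3,32, …], period ℓ=4 (even) → k=3
i=0: a=16 ⇒ p=16, q=1
i=1: a=3 ⇒ p=49, q=3
i=2: a=4 ⇒ p=212, q=13
i=3: a=3 ⇒ p=685, q=42
fundamental: x₁=685, y₁=42  (since 469225 − 266·1764 = 1)
(x_2, y_2) = (685·685 + 266·42·42, 685·42 + 42·685) = (938449, 57540)
(x_3, y_3) = (685·938449 + 266·42·57540, 685·57540 + 42·938449) = (1285674445, 78829758)
(x_4, y_4) = (685·1285674445 + 266·42·78829758, 685·78829758 + 42·1285674445) = (1761373051201, 107996710920)
(x_5, y_5) = (685·1761373051201 + 266·42·107996710920, 685·107996710920 + 42·1761373051201) = (2413079794470925, 147955415130642)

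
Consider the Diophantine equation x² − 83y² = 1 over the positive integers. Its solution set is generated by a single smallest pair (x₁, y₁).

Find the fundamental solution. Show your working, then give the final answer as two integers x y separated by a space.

82 9

√83 → a₀=9, period (9,18); ℓ=2 even so k=1
step 0: (9, 1)  from 9·(1,0) + (0,1)
step 1: (82, 9)  from 9·(9,1) + (1,0)
(x₁, y₁) = (82, 9);  82² − 83·9² = 1 ✓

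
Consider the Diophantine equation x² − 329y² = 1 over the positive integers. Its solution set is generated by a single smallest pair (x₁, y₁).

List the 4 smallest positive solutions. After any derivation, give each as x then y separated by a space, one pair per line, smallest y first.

d=329: √d = [18; 7,4,2,1,1,4,1,1,2,4,7,36] (ℓ=12, even), read p_11/q_11
k=0  a_k=18  p_k/q_k = 18/1
…
k=2  a_k=4  p_k/q_k = 526/29
k=3  a_k=2  p_k/q_k = 1179/65
k=4  a_k=1  p_k/q_k = 1705/94
k=5  a_k=1  p_k/q_k = 2884/159
k=6  a_k=4  p_k/q_k = 13241/730
k=7  a_k=1  p_k/q_k = 16125/889
…
k=10  a_k=4  p_k/q_k = 328794/18127
k=11  a_k=7  p_k/q_k = 2376415/131016
fundamental: x₁=2376415, y₁=131016  (since 5647348252225 − 329·17165192256 = 1)
n=2: (2376415,131016)∘(2376415,131016) = (2376415·2376415+329·131016·131016, 2376415·131016+131016·2376415) = (11294696504449,622696775280)
n=3: (11294696504449,622696775280)∘(2376415,131016) = (2376415·11294696504449+329·131016·622696775280, 2376415·622696775280+131016·11294696504449) = (53681772387237964255,2959571914453911384)
n=4: (53681772387237964255,2959571914453911384)∘(2376415,131016) = (2376415·53681772387237964255+329·131016·2959571914453911384, 2376415·2959571914453911384+131016·53681772387237964255) = (255140338255224918953587201,14066342182173360946441440)

2376415 131016
11294696504449 622696775280
53681772387237964255 2959571914453911384
255140338255224918953587201 14066342182173360946441440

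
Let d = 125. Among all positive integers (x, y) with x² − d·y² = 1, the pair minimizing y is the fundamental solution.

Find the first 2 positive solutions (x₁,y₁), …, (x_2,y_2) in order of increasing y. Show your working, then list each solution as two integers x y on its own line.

√125 = [11; 5,1,1,5,22, …], period ℓ=5 (odd) → k=9
i=0: a=11 ⇒ p=11, q=1
…
i=2: a=1 ⇒ p=67, q=6
…
i=4: a=5 ⇒ p=682, q=61
i=5: a=22 ⇒ p=15127, q=1353
…
i=7: a=1 ⇒ p=91444, q=8179
i=8: a=1 ⇒ p=167761, q=15005
i=9: a=5 ⇒ p=930249, q=83204
(x₁, y₁) = (930249, 83204);  930249² − 125·83204² = 1 ✓
k=2:  x_2 = 930249·930249+125·83204·83204 = 1730726404001,  y_2 = 930249·83204+83204·930249 = 154800875592

930249 83204
1730726404001 154800875592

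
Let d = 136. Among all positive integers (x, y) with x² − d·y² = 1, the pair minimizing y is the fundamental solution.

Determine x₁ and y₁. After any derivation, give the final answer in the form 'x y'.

[11; 1,1,1,22] for √136; ℓ=4 ⇒ convergent index 3
i=0: a=11 ⇒ p=11, q=1
i=1: a=1 ⇒ p=12, q=1
i=2: a=1 ⇒ p=23, q=2
i=3: a=1 ⇒ p=35, q=3
fundamental: x₁=35, y₁=3  (since 1225 − 136·9 = 1)

35 3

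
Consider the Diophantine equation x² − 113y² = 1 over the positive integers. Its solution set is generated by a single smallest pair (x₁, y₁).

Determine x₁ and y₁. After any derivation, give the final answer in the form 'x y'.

1204353 113296

√113 → a₀=10, period (1,1,1,2,2,1,1,1,20); ℓ=9 odd so k=17
step 0: (10, 1)  from 10·(1,0) + (0,1)
step 1: (11, 1)  from 1·(10,1) + (1,0)
step 2: (21, 2)  from 1·(11,1) + (10,1)
step 3: (32, 3)  from 1·(21,2) + (11,1)
step 4: (85, 8)  from 2·(32,3) + (21,2)
step 5: (202, 19)  from 2·(85,8) + (32,3)
…
step 7: (489, 46)  from 1·(287,27) + (202,19)
step 8: (776, 73)  from 1·(489,46) + (287,27)
step 9: (16009, 1506)  from 20·(776,73) + (489,46)
step 10: (16785, 1579)  from 1·(16009,1506) + (776,73)
step 11: (32794, 3085)  from 1·(16785,1579) + (16009,1506)
…
step 13: (131952, 12413)  from 2·(49579,4664) + (32794,3085)
step 14: (313483, 29490)  from 2·(131952,12413) + (49579,4664)
step 15: (445435, 41903)  from 1·(313483,29490) + (131952,12413)
step 16: (758918, 71393)  from 1·(445435,41903) + (313483,29490)
step 17: (1204353, 113296)  from 1·(758918,71393) + (445435,41903)
(x₁, y₁) = (1204353, 113296);  1204353² − 113·113296² = 1 ✓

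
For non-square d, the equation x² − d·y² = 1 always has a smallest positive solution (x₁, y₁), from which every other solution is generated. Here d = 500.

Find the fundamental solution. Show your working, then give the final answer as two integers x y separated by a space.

930249 41602

√500 → a₀=22, period (2,1,3,2,1,…,1,2,44); ℓ=14 even so k=13
k=0  a_k=22  p_k/q_k = 22/1
…
k=7  a_k=10  p_k/q_k = 14445/646
…
k=12  a_k=1  p_k/q_k = 335522/15005
k=13  a_k=2  p_k/q_k = 930249/41602
fundamental: x₁=930249, y₁=41602  (since 865363202001 − 500·1730726404 = 1)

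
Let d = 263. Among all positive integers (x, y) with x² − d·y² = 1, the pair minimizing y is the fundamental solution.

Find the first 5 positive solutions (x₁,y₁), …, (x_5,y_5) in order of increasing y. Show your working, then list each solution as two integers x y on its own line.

√263 → a₀=16, period (4,1,1,1,1,15,1,1,1,1,4,32); ℓ=12 even so k=11
i=0: a=16 ⇒ p=16, q=1
i=1: a=4 ⇒ p=65, q=4
i=2: a=1 ⇒ p=81, q=5
i=3: a=1 ⇒ p=146, q=9
i=4: a=1 ⇒ p=227, q=14
i=5: a=1 ⇒ p=373, q=23
…
i=7: a=1 ⇒ p=6195, q=382
i=8: a=1 ⇒ p=12017, q=741
i=9: a=1 ⇒ p=18212, q=1123
i=10: a=1 ⇒ p=30229, q=1864
i=11: a=4 ⇒ p=139128, q=8579
(x₁, y₁) = (139128, 8579);  139128² − 263·8579² = 1 ✓
(139128+8579√263)^2 = 38713200767 + 2387158224√263
(139128+8579√263)^3 = 10772180392483224 + 664241098768765√263
(139128+8579√263)^4 = 2997423827252098776577 + 184829071176614315616√263
(139128+8579√263)^5 = 834051164465087816782726488 + 51429798028655751907276931√263

139128 8579
38713200767 2387158224
10772180392483224 664241098768765
2997423827252098776577 184829071176614315616
834051164465087816782726488 51429798028655751907276931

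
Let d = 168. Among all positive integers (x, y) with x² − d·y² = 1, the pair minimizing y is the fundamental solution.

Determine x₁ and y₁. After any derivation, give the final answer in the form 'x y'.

√168 = [12; 1,24, …], period ℓ=2 (even) → k=1
a_0=12:  p_0=12·1+0=12,  q_0=12·0+1=1
a_1=1:  p_1=1·12+1=13,  q_1=1·1+0=1
(x₁, y₁) = (13, 1);  13² − 168·1² = 1 ✓

13 1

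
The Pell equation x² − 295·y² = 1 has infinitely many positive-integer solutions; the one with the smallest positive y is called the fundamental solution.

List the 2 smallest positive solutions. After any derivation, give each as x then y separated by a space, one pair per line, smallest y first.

2024999 117900
8201241900001 477494764200

√295 → a₀=17, period (5,1,2,3,2,6,2,3,2,1,5,34); ℓ=12 even so k=11
a_0=17:  p_0=17·1+0=17,  q_0=17·0+1=1
a_1=5:  p_1=5·17+1=86,  q_1=5·1+0=5
a_2=1:  p_2=1·86+17=103,  q_2=1·5+1=6
a_3=2:  p_3=2·103+86=292,  q_3=2·6+5=17
…
a_5=2:  p_5=2·979+292=2250,  q_5=2·57+17=131
a_6=6:  p_6=6·2250+979=14479,  q_6=6·131+57=843
a_7=2:  p_7=2·14479+2250=31208,  q_7=2·843+131=1817
…
a_9=2:  p_9=2·108103+31208=247414,  q_9=2·6294+1817=14405
a_10=1:  p_10=1·247414+108103=355517,  q_10=1·14405+6294=20699
a_11=5:  p_11=5·355517+247414=2024999,  q_11=5·20699+14405=117900
→ (2024999, 117900).  Check: 2024999²=4100620950001, 295·117900²=4100620950000, difference 1.
(2024999+117900√295)^2 = 8201241900001 + 477494764200√295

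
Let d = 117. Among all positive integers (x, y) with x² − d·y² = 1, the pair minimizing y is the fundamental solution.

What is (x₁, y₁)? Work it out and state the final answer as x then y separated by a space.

d=117: √d = [10; 1,4,2,4,1,20] (ℓ=6, even), read p_5/q_5
a_0=10:  p_0=10·1+0=10,  q_0=10·0+1=1
a_1=1:  p_1=1·10+1=11,  q_1=1·1+0=1
…
a_4=4:  p_4=4·119+54=530,  q_4=4·11+5=49
a_5=1:  p_5=1·530+119=649,  q_5=1·49+11=60
(x₁, y₁) = (649, 60);  649² − 117·60² = 1 ✓

649 60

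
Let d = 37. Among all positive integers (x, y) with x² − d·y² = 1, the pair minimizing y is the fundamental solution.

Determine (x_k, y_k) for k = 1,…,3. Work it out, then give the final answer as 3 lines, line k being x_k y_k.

d=37: √d = [6; 12] (ℓ=1, odd), read p_1/q_1
k=0  a_k=6  p_k/q_k = 6/1
k=1  a_k=12  p_k/q_k = 73/12
(x₁, y₁) = (73, 12);  73² − 37·12² = 1 ✓
(x_2, y_2) = (73·73 + 37·12·12, 73·12 + 12·73) = (10657, 1752)
(x_3, y_3) = (73·10657 + 37·12·1752, 73·1752 + 12·10657) = (1555849, 255780)

73 12
10657 1752
1555849 255780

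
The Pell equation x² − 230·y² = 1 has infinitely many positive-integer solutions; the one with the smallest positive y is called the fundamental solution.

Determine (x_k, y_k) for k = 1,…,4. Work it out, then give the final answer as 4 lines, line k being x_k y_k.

91 6
16561 1092
3014011 198738
548533441 36169224

d=230: √d = [15; 6,30] (ℓ=2, even), read p_1/q_1
step 0: (15, 1)  from 15·(1,0) + (0,1)
step 1: (91, 6)  from 6·(15,1) + (1,0)
(x₁, y₁) = (91, 6);  91² − 230·6² = 1 ✓
k=2:  x_2 = 91·91+230·6·6 = 16561,  y_2 = 91·6+6·91 = 1092
k=3:  x_3 = 91·16561+230·6·1092 = 3014011,  y_3 = 91·1092+6·16561 = 198738
k=4:  x_4 = 91·3014011+230·6·198738 = 548533441,  y_4 = 91·198738+6·3014011 = 36169224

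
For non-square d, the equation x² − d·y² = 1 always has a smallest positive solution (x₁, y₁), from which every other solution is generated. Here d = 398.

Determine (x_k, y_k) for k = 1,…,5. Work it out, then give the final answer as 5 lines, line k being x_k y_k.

399 20
318401 15960
254083599 12736060
202758393601 10163359920
161800944009999 8110348480100

[19; 1,18,1,38] for √398; ℓ=4 ⇒ convergent index 3
step 0: (19, 1)  from 19·(1,0) + (0,1)
…
step 2: (379, 19)  from 18·(20,1) + (19,1)
step 3: (399, 20)  from 1·(379,19) + (20,1)
(x₁, y₁) = (399, 20);  399² − 398·20² = 1 ✓
k=2:  x_2 = 399·399+398·20·20 = 318401,  y_2 = 399·20+20·399 = 15960
k=3:  x_3 = 399·318401+398·20·15960 = 254083599,  y_3 = 399·15960+20·318401 = 12736060
k=4:  x_4 = 399·254083599+398·20·12736060 = 202758393601,  y_4 = 399·12736060+20·254083599 = 10163359920
k=5:  x_5 = 399·202758393601+398·20·10163359920 = 161800944009999,  y_5 = 399·10163359920+20·202758393601 = 8110348480100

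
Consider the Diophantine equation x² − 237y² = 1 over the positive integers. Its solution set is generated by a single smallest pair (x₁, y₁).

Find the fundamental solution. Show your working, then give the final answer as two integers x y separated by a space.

[15; 2,1,1,7,10,7,1,1,2,30] for √237; ℓ=10 ⇒ convergent index 9
step 0: (15, 1)  from 15·(1,0) + (0,1)
step 1: (31, 2)  from 2·(15,1) + (1,0)
step 2: (46, 3)  from 1·(31,2) + (15,1)
…
step 5: (5927, 385)  from 10·(585,38) + (77,5)
…
step 7: (48001, 3118)  from 1·(42074,2733) + (5927,385)
step 8: (90075, 5851)  from 1·(48001,3118) + (42074,2733)
step 9: (228151, 14820)  from 2·(90075,5851) + (48001,3118)
→ (228151, 14820).  Check: 228151²=52052878801, 237·14820²=52052878800, difference 1.

228151 14820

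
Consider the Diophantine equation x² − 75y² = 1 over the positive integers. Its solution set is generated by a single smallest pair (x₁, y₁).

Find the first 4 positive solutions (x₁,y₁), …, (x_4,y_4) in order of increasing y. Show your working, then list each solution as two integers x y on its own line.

[8; 1,1,1,16] for √75; ℓ=4 ⇒ convergent index 3
k=0  a_k=8  p_k/q_k = 8/1
k=1  a_k=1  p_k/q_k = 9/1
k=2  a_k=1  p_k/q_k = 17/2
k=3  a_k=1  p_k/q_k = 26/3
fundamental: x₁=26, y₁=3  (since 676 − 75·9 = 1)
n=2: (26,3)∘(26,3) = (26·26+75·3·3, 26·3+3·26) = (1351,156)
n=3: (1351,156)∘(26,3) = (26·1351+75·3·156, 26·156+3·1351) = (70226,8109)
n=4: (70226,8109)∘(26,3) = (26·70226+75·3·8109, 26·8109+3·70226) = (3650401,421512)

26 3
1351 156
70226 8109
3650401 421512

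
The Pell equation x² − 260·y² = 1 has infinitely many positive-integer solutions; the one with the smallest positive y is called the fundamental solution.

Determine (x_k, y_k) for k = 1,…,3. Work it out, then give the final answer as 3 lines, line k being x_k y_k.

129 8
33281 2064
8586369 532504

d=260: √d = [16; 8,32] (ℓ=2, even), read p_1/q_1
a_0=16:  p_0=16·1+0=16,  q_0=16·0+1=1
a_1=8:  p_1=8·16+1=129,  q_1=8·1+0=8
fundamental: x₁=129, y₁=8  (since 16641 − 260·64 = 1)
(129+8√260)^2 = 33281 + 2064√260
(129+8√260)^3 = 8586369 + 532504√260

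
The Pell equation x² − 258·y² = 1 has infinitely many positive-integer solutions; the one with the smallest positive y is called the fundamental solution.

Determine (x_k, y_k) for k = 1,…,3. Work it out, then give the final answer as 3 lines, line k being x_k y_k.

257 16
132097 8224
67897601 4227120

√258 → a₀=16, period (16,32); ℓ=2 even so k=1
a_0=16:  p_0=16·1+0=16,  q_0=16·0+1=1
a_1=16:  p_1=16·16+1=257,  q_1=16·1+0=16
fundamental: x₁=257, y₁=16  (since 66049 − 258·256 = 1)
n=2: (257,16)∘(257,16) = (257·257+258·16·16, 257·16+16·257) = (132097,8224)
n=3: (132097,8224)∘(257,16) = (257·132097+258·16·8224, 257·8224+16·132097) = (67897601,4227120)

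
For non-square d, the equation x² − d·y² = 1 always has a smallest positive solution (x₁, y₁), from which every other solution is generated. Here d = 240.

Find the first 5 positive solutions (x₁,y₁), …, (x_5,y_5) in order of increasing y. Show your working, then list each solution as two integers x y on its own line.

31 2
1921 124
119071 7686
7380481 476408
457470751 29529610

[15; 2,30] for √240; ℓ=2 ⇒ convergent index 1
step 0: (15, 1)  from 15·(1,0) + (0,1)
step 1: (31, 2)  from 2·(15,1) + (1,0)
→ (31, 2).  Check: 31²=961, 240·2²=960, difference 1.
n=2: (31,2)∘(31,2) = (31·31+240·2·2, 31·2+2·31) = (1921,124)
n=3: (1921,124)∘(31,2) = (31·1921+240·2·124, 31·124+2·1921) = (119071,7686)
n=4: (119071,7686)∘(31,2) = (31·119071+240·2·7686, 31·7686+2·119071) = (7380481,476408)
n=5: (7380481,476408)∘(31,2) = (31·7380481+240·2·476408, 31·476408+2·7380481) = (457470751,29529610)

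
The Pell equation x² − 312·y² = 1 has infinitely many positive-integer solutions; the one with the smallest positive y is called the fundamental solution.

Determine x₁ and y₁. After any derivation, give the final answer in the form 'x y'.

53 3

d=312: √d = [17; 1,1,1,34] (ℓ=4, even), read p_3/q_3
k=0  a_k=17  p_k/q_k = 17/1
k=1  a_k=1  p_k/q_k = 18/1
k=2  a_k=1  p_k/q_k = 35/2
k=3  a_k=1  p_k/q_k = 53/3
(x₁, y₁) = (53, 3);  53² − 312·3² = 1 ✓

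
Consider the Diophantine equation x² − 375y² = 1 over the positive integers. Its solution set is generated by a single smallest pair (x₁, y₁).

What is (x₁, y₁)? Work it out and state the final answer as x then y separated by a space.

15124 781

√375 → a₀=19, period (2,1,2,1,5,1,2,1,2,38); ℓ=10 even so k=9
a_0=19:  p_0=19·1+0=19,  q_0=19·0+1=1
…
a_2=1:  p_2=1·39+19=58,  q_2=1·2+1=3
a_3=2:  p_3=2·58+39=155,  q_3=2·3+2=8
…
a_6=1:  p_6=1·1220+213=1433,  q_6=1·63+11=74
…
a_8=1:  p_8=1·4086+1433=5519,  q_8=1·211+74=285
a_9=2:  p_9=2·5519+4086=15124,  q_9=2·285+211=781
→ (15124, 781).  Check: 15124²=228735376, 375·781²=228735375, difference 1.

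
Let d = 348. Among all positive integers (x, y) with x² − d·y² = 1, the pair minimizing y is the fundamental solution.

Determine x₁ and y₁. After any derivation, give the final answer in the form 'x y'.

[18; 1,1,1,8,1,1,1,36] for √348; ℓ=8 ⇒ convergent index 7
i=0: a=18 ⇒ p=18, q=1
…
i=2: a=1 ⇒ p=37, q=2
i=3: a=1 ⇒ p=56, q=3
…
i=6: a=1 ⇒ p=1026, q=55
i=7: a=1 ⇒ p=1567, q=84
fundamental: x₁=1567, y₁=84  (since 2455489 − 348·7056 = 1)

1567 84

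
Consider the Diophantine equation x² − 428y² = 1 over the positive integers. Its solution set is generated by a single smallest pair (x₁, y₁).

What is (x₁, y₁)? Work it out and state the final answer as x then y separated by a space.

1850887 89466

d=428: √d = [20; 1,2,4,1,5,10,5,1,4,2,1,40] (ℓ=12, even), read p_11/q_11
a_0=20:  p_0=20·1+0=20,  q_0=20·0+1=1
a_1=1:  p_1=1·20+1=21,  q_1=1·1+0=1
a_2=2:  p_2=2·21+20=62,  q_2=2·1+1=3
a_3=4:  p_3=4·62+21=269,  q_3=4·3+1=13
a_4=1:  p_4=1·269+62=331,  q_4=1·13+3=16
a_5=5:  p_5=5·331+269=1924,  q_5=5·16+13=93
a_6=10:  p_6=10·1924+331=19571,  q_6=10·93+16=946
a_7=5:  p_7=5·19571+1924=99779,  q_7=5·946+93=4823
a_8=1:  p_8=1·99779+19571=119350,  q_8=1·4823+946=5769
a_9=4:  p_9=4·119350+99779=577179,  q_9=4·5769+4823=27899
a_10=2:  p_10=2·577179+119350=1273708,  q_10=2·27899+5769=61567
a_11=1:  p_11=1·1273708+577179=1850887,  q_11=1·61567+27899=89466
→ (1850887, 89466).  Check: 1850887²=3425782686769, 428·89466²=3425782686768, difference 1.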